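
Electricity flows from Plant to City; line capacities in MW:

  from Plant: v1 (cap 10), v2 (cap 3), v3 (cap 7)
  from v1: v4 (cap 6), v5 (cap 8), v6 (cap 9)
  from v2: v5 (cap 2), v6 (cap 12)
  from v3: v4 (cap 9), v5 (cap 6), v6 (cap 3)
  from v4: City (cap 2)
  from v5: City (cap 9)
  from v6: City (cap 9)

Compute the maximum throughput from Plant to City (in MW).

Augment Plant→v1→v4→City: bottleneck 2, flow now 2.
Augment Plant→v1→v5→City: bottleneck 8, flow now 10.
Augment Plant→v2→v5→City: bottleneck 1, flow now 11.
Augment Plant→v2→v6→City: bottleneck 2, flow now 13.
Augment Plant→v3→v6→City: bottleneck 3, flow now 16.
Augment Plant→v3→v4→v1→v6→City: bottleneck 2, flow now 18. (uses reverse residual edge)
Augment Plant→v3→v5→v1→v6→City: bottleneck 2, flow now 20. (uses reverse residual edge)
No augmenting path remains; maximum flow = 20.
In the residual graph, reachable from Plant: {Plant}.
Min-cut edges: Plant→v1 (10), Plant→v2 (3), Plant→v3 (7); capacity 10 + 3 + 7 = 20.
This cut is saturated, so no flow can exceed 20.

20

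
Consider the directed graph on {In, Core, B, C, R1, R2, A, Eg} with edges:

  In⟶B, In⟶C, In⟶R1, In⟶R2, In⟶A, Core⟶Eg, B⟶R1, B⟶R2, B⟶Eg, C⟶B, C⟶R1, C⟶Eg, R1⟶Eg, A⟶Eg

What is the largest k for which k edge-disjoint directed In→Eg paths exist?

Assign every edge capacity 1; by Menger, the answer equals the max flow.
Path In→B→Eg (+1); total 1.
Path In→C→Eg (+1); total 2.
Path In→R1→Eg (+1); total 3.
Path In→A→Eg (+1); total 4.
No residual In→Eg path; max flow = 4.
Certifying cut of size 4: {In→A, In→B, In→C, In→R1}.

4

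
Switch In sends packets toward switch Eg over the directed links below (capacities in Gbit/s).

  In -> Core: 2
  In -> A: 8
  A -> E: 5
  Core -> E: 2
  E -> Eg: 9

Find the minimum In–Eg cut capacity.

Augment In→Core→E→Eg: bottleneck 2, flow now 2.
Augment In→A→E→Eg: bottleneck 5, flow now 7.
No augmenting path remains; maximum flow = 7.
By max-flow min-cut, the minimum cut capacity equals the max flow.
In the residual graph, reachable from In: {In, A}.
Min-cut edges: In→Core (2), A→E (5); capacity 2 + 5 = 7.

7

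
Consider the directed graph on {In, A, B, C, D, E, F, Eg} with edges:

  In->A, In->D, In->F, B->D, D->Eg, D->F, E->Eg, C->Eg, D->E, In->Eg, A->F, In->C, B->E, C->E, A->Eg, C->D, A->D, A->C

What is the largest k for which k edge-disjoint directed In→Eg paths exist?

Assign every edge capacity 1; by Menger, the answer equals the max flow.
Path In→Eg (+1); total 1.
Path In→A→Eg (+1); total 2.
Path In→C→Eg (+1); total 3.
Path In→D→Eg (+1); total 4.
No residual In→Eg path; max flow = 4.
Certifying cut of size 4: {In→A, In→C, In→D, In→Eg}.

4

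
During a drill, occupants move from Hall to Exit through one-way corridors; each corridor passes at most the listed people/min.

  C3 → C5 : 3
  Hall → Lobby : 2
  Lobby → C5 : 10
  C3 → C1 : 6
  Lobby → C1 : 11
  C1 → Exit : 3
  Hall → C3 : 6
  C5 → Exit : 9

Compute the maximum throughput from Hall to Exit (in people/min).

Augment Hall→C3→C5→Exit: bottleneck 3, flow now 3.
Augment Hall→C3→C1→Exit: bottleneck 3, flow now 6.
Augment Hall→Lobby→C5→Exit: bottleneck 2, flow now 8.
No augmenting path remains; maximum flow = 8.
In the residual graph, reachable from Hall: {Hall}.
Min-cut edges: Hall→C3 (6), Hall→Lobby (2); capacity 6 + 2 = 8.
This cut is saturated, so no flow can exceed 8.

8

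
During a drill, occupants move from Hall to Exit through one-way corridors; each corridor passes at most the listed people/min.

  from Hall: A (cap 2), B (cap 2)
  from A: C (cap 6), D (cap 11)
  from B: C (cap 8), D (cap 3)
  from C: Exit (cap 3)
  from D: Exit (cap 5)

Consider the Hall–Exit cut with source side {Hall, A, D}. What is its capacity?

13

Edges leaving {Hall, A, D}: Hall→B (2), A→C (6), D→Exit (5).
Cut capacity = 2 + 6 + 5 = 13.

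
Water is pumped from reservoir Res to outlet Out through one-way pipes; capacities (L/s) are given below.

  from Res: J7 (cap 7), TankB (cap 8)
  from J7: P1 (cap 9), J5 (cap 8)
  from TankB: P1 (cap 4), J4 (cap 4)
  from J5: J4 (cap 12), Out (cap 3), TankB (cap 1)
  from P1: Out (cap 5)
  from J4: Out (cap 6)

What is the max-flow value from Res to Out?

Augment Res→J7→J5→Out: bottleneck 3, flow now 3.
Augment Res→J7→P1→Out: bottleneck 4, flow now 7.
Augment Res→TankB→P1→Out: bottleneck 1, flow now 8.
Augment Res→TankB→J4→Out: bottleneck 4, flow now 12.
Augment Res→TankB→P1→J7→J5→J4→Out: bottleneck 2, flow now 14. (uses reverse residual edge)
No augmenting path remains; maximum flow = 14.
In the residual graph, reachable from Res: {Res, J7, TankB, J5, P1, J4}.
Min-cut edges: J5→Out (3), P1→Out (5), J4→Out (6); capacity 3 + 5 + 6 = 14.
This cut is saturated, so no flow can exceed 14.

14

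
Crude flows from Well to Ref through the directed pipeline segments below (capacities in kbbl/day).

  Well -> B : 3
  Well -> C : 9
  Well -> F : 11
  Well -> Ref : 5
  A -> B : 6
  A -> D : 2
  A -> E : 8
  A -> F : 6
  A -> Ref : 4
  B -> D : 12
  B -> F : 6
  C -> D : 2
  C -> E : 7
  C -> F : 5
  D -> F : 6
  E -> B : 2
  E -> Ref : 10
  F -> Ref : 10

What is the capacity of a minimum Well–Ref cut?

Augment Well→Ref: bottleneck 5, flow now 5.
Augment Well→F→Ref: bottleneck 10, flow now 15.
Augment Well→C→E→Ref: bottleneck 7, flow now 22.
No augmenting path remains; maximum flow = 22.
By max-flow min-cut, the minimum cut capacity equals the max flow.
In the residual graph, reachable from Well: {Well, B, C, D, F}.
Min-cut edges: Well→Ref (5), C→E (7), F→Ref (10); capacity 5 + 7 + 10 = 22.

22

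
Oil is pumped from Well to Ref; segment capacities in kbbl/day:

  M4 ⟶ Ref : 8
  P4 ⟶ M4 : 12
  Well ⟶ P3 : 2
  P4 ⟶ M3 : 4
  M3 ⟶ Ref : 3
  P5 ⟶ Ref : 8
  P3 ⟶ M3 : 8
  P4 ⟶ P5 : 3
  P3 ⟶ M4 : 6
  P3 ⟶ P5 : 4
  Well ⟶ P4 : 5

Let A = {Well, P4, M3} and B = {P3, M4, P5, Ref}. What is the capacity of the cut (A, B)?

20

Edges leaving {Well, P4, M3}: Well→P3 (2), P4→M4 (12), P4→P5 (3), M3→Ref (3).
Cut capacity = 2 + 12 + 3 + 3 = 20.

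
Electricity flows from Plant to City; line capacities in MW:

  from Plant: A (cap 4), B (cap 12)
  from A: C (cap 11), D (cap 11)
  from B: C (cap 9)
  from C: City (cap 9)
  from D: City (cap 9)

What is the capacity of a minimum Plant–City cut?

13

Augment Plant→A→C→City: bottleneck 4, flow now 4.
Augment Plant→B→C→City: bottleneck 5, flow now 9.
Augment Plant→B→C→A→D→City: bottleneck 4, flow now 13. (uses reverse residual edge)
No augmenting path remains; maximum flow = 13.
By max-flow min-cut, the minimum cut capacity equals the max flow.
In the residual graph, reachable from Plant: {Plant, B}.
Min-cut edges: Plant→A (4), B→C (9); capacity 4 + 9 = 13.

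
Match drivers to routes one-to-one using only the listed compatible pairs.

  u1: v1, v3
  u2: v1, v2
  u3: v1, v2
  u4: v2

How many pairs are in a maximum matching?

Unit-capacity flow: source→left, listed edges, right→sink; max matching = max flow.
Augmenting path u1→v1 (+1); matched 1.
Augmenting path u2→v2 (+1); matched 2.
Augmenting path u3→v1→u1→v3 (+1); matched 3.
No augmenting path remains; maximum matching = 3.
König certificate: {u1, v1, v2} is a vertex cover of size 3 (every listed pair touches it), so no matching can be larger.

3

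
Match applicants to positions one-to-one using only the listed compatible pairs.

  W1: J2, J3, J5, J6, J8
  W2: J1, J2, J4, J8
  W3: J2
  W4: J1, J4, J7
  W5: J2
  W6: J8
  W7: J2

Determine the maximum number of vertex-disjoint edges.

Unit-capacity flow: source→left, listed edges, right→sink; max matching = max flow.
Augmenting path W1→J2 (+1); matched 1.
Augmenting path W2→J1 (+1); matched 2.
Augmenting path W4→J4 (+1); matched 3.
Augmenting path W6→J8 (+1); matched 4.
Augmenting path W3→J2→W1→J3 (+1); matched 5.
No augmenting path remains; maximum matching = 5.
König certificate: {W1, W2, W4, W6, J2} is a vertex cover of size 5 (every listed pair touches it), so no matching can be larger.

5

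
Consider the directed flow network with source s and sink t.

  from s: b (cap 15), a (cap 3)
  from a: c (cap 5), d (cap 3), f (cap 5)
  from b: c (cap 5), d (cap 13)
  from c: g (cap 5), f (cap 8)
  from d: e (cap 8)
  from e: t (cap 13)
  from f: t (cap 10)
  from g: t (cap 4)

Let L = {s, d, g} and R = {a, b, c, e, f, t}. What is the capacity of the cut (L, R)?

30

Edges leaving {s, d, g}: s→a (3), s→b (15), d→e (8), g→t (4).
Cut capacity = 3 + 15 + 8 + 4 = 30.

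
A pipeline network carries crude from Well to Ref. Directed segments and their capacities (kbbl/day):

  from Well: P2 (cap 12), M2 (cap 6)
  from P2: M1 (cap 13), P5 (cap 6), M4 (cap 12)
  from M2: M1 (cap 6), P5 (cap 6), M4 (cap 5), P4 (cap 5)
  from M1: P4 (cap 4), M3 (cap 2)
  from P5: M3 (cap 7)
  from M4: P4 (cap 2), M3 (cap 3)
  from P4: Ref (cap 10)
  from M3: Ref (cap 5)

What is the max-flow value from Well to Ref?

Augment Well→M2→P4→Ref: bottleneck 5, flow now 5.
Augment Well→P2→M1→P4→Ref: bottleneck 4, flow now 9.
Augment Well→P2→M1→M3→Ref: bottleneck 2, flow now 11.
Augment Well→P2→P5→M3→Ref: bottleneck 3, flow now 14.
Augment Well→P2→M4→P4→Ref: bottleneck 1, flow now 15.
No augmenting path remains; maximum flow = 15.
In the residual graph, reachable from Well: {Well, P2, M2, M1, P5, M4, P4, M3}.
Min-cut edges: P4→Ref (10), M3→Ref (5); capacity 10 + 5 = 15.
This cut is saturated, so no flow can exceed 15.

15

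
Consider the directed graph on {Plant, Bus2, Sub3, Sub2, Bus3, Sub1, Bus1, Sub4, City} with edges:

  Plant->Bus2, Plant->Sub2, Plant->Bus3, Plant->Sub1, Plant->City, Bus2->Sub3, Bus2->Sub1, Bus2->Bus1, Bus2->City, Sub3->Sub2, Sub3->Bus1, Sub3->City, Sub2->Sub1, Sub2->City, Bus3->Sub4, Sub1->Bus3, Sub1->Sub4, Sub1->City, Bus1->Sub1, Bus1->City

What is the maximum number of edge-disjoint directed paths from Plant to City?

4

Assign every edge capacity 1; by Menger, the answer equals the max flow.
Path Plant→City (+1); total 1.
Path Plant→Bus2→City (+1); total 2.
Path Plant→Sub2→City (+1); total 3.
Path Plant→Sub1→City (+1); total 4.
No residual Plant→City path; max flow = 4.
Certifying cut of size 4: {Plant→Bus2, Plant→City, Plant→Sub1, Plant→Sub2}.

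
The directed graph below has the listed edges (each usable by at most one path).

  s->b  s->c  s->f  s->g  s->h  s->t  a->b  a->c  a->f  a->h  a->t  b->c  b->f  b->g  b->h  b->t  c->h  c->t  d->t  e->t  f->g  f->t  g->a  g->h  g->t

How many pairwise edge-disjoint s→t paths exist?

5

Assign every edge capacity 1; by Menger, the answer equals the max flow.
Path s→t (+1); total 1.
Path s→b→t (+1); total 2.
Path s→c→t (+1); total 3.
Path s→f→t (+1); total 4.
Path s→g→t (+1); total 5.
No residual s→t path; max flow = 5.
Certifying cut of size 5: {s→b, s→c, s→f, s→g, s→t}.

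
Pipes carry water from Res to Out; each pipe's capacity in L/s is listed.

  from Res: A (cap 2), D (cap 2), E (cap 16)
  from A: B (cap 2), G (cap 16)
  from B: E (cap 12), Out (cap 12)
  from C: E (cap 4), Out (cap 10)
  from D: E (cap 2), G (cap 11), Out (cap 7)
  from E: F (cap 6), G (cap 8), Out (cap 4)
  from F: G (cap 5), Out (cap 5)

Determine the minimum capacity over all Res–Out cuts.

Augment Res→D→Out: bottleneck 2, flow now 2.
Augment Res→E→Out: bottleneck 4, flow now 6.
Augment Res→A→B→Out: bottleneck 2, flow now 8.
Augment Res→E→F→Out: bottleneck 5, flow now 13.
No augmenting path remains; maximum flow = 13.
By max-flow min-cut, the minimum cut capacity equals the max flow.
In the residual graph, reachable from Res: {Res, E, F, G}.
Min-cut edges: Res→A (2), Res→D (2), E→Out (4), F→Out (5); capacity 2 + 2 + 4 + 5 = 13.

13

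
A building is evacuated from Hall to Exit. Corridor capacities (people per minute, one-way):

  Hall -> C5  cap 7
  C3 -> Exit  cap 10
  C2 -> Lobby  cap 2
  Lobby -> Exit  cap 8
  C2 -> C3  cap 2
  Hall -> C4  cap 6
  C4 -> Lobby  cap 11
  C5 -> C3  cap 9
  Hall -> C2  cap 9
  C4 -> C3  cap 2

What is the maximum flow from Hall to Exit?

Augment Hall→C2→Lobby→Exit: bottleneck 2, flow now 2.
Augment Hall→C2→C3→Exit: bottleneck 2, flow now 4.
Augment Hall→C4→Lobby→Exit: bottleneck 6, flow now 10.
Augment Hall→C5→C3→Exit: bottleneck 7, flow now 17.
No augmenting path remains; maximum flow = 17.
In the residual graph, reachable from Hall: {Hall, C2}.
Min-cut edges: Hall→C4 (6), Hall→C5 (7), C2→Lobby (2), C2→C3 (2); capacity 6 + 7 + 2 + 2 = 17.
This cut is saturated, so no flow can exceed 17.

17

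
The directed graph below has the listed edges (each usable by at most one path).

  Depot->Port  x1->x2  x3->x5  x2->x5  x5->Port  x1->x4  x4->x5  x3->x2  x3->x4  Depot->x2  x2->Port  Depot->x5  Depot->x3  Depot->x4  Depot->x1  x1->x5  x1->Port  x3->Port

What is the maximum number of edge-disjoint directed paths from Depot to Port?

Assign every edge capacity 1; by Menger, the answer equals the max flow.
Path Depot→Port (+1); total 1.
Path Depot→x1→Port (+1); total 2.
Path Depot→x2→Port (+1); total 3.
Path Depot→x3→Port (+1); total 4.
Path Depot→x5→Port (+1); total 5.
No residual Depot→Port path; max flow = 5.
Certifying cut of size 5: {Depot→Port, Depot→x1, Depot→x2, Depot→x3, x5→Port}.

5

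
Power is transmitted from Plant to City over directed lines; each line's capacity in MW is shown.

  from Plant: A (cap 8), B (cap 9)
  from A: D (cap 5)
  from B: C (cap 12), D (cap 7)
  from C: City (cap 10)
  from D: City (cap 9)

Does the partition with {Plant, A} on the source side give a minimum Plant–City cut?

Yes — it is a minimum cut (capacity 14).

Given cut capacity: 9 + 5 = 14.
Augment Plant→A→D→City: bottleneck 5, flow now 5.
Augment Plant→B→C→City: bottleneck 9, flow now 14.
No augmenting path remains; maximum flow = 14.
Cut capacity 14 equals the max flow, so it is a minimum cut.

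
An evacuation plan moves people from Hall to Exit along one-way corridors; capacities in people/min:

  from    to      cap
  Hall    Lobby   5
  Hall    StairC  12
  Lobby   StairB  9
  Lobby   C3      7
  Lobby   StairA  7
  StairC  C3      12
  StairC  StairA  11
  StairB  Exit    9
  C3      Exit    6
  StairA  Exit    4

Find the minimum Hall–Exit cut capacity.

Augment Hall→Lobby→StairB→Exit: bottleneck 5, flow now 5.
Augment Hall→StairC→C3→Exit: bottleneck 6, flow now 11.
Augment Hall→StairC→StairA→Exit: bottleneck 4, flow now 15.
No augmenting path remains; maximum flow = 15.
By max-flow min-cut, the minimum cut capacity equals the max flow.
In the residual graph, reachable from Hall: {Hall, StairC, C3, StairA}.
Min-cut edges: Hall→Lobby (5), C3→Exit (6), StairA→Exit (4); capacity 5 + 6 + 4 = 15.

15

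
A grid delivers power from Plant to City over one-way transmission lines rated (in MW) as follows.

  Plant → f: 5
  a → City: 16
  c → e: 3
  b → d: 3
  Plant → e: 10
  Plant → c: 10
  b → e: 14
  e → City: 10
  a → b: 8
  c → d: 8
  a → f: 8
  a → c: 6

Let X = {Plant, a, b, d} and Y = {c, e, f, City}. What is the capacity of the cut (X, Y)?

69

Edges leaving {Plant, a, b, d}: Plant→c (10), Plant→e (10), Plant→f (5), a→c (6), a→f (8), a→City (16), b→e (14).
Cut capacity = 10 + 10 + 5 + 6 + 8 + 16 + 14 = 69.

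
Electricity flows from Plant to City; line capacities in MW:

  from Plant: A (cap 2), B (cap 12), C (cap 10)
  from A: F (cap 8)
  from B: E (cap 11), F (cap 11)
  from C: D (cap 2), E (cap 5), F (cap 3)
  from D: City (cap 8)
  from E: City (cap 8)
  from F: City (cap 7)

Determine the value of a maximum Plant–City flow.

Augment Plant→A→F→City: bottleneck 2, flow now 2.
Augment Plant→B→E→City: bottleneck 8, flow now 10.
Augment Plant→B→F→City: bottleneck 4, flow now 14.
Augment Plant→C→D→City: bottleneck 2, flow now 16.
Augment Plant→C→F→City: bottleneck 1, flow now 17.
No augmenting path remains; maximum flow = 17.
In the residual graph, reachable from Plant: {Plant, A, B, C, E, F}.
Min-cut edges: C→D (2), E→City (8), F→City (7); capacity 2 + 8 + 7 = 17.
This cut is saturated, so no flow can exceed 17.

17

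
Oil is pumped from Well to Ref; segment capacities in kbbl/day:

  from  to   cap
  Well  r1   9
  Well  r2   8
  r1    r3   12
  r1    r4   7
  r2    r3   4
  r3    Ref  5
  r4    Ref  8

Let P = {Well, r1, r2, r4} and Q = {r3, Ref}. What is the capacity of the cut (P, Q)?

Edges leaving {Well, r1, r2, r4}: r1→r3 (12), r2→r3 (4), r4→Ref (8).
Cut capacity = 12 + 4 + 8 = 24.

24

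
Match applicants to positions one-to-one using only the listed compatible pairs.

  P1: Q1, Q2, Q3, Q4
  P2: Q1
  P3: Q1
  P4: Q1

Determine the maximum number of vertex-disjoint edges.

2

Unit-capacity flow: source→left, listed edges, right→sink; max matching = max flow.
Augmenting path P1→Q1 (+1); matched 1.
Augmenting path P2→Q1→P1→Q2 (+1); matched 2.
No augmenting path remains; maximum matching = 2.
König certificate: {P1, Q1} is a vertex cover of size 2 (every listed pair touches it), so no matching can be larger.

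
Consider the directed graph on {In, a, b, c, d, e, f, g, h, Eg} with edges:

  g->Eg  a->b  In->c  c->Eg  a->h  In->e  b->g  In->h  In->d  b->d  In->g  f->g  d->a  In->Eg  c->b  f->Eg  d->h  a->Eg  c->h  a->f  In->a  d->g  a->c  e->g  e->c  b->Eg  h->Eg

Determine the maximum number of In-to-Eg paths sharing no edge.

7

Assign every edge capacity 1; by Menger, the answer equals the max flow.
Augment In→Eg (+1); total 1.
Augment In→a→Eg (+1); total 2.
Augment In→c→Eg (+1); total 3.
Augment In→g→Eg (+1); total 4.
Augment In→h→Eg (+1); total 5.
Augment In→d→a→b→Eg (+1); total 6.
Augment In→e→c→b→a→f→Eg (+1); total 7. (traverses a→b backwards in the residual graph, cancelling flow on it)
After the cancellation the 7 edge-disjoint paths are: In→a→f→Eg; In→c→b→Eg; In→d→a→Eg; In→e→c→Eg; In→g→Eg; In→h→Eg; In→Eg.
No residual In→Eg path; max flow = 7.
Certifying cut of size 7: {In→Eg, In→a, In→c, In→d, In→e, In→g, In→h}.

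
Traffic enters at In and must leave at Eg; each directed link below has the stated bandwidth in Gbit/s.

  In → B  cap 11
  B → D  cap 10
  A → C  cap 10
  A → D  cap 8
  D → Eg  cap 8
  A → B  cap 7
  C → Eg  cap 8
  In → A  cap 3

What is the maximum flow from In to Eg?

11

Augment In→A→C→Eg: bottleneck 3, flow now 3.
Augment In→B→D→Eg: bottleneck 8, flow now 11.
No augmenting path remains; maximum flow = 11.
In the residual graph, reachable from In: {In, B, D}.
Min-cut edges: In→A (3), D→Eg (8); capacity 3 + 8 = 11.
This cut is saturated, so no flow can exceed 11.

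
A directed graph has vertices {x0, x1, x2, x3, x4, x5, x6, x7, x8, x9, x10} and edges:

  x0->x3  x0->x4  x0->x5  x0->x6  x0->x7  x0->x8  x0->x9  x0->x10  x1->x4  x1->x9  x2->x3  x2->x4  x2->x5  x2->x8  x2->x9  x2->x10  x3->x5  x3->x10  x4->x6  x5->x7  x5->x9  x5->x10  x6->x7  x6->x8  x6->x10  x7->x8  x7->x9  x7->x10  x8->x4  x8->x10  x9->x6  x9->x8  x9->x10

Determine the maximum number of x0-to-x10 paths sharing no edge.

7

Assign every edge capacity 1; by Menger, the answer equals the max flow.
Path x0→x10 (+1); total 1.
Path x0→x3→x10 (+1); total 2.
Path x0→x5→x10 (+1); total 3.
Path x0→x6→x10 (+1); total 4.
Path x0→x7→x10 (+1); total 5.
Path x0→x8→x10 (+1); total 6.
Path x0→x9→x10 (+1); total 7.
No residual x0→x10 path; max flow = 7.
Certifying cut of size 7: {x0→x10, x0→x3, x0→x5, x6→x10, x7→x10, x8→x10, x9→x10}.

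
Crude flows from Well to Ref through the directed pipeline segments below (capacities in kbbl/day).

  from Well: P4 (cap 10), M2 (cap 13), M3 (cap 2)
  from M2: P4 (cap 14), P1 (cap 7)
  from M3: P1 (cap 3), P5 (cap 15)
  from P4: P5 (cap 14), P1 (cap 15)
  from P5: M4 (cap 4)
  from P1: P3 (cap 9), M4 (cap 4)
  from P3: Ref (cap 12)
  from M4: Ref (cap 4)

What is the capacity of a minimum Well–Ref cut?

13

Augment Well→M2→P1→P3→Ref: bottleneck 7, flow now 7.
Augment Well→M3→P5→M4→Ref: bottleneck 2, flow now 9.
Augment Well→P4→P5→M4→Ref: bottleneck 2, flow now 11.
Augment Well→P4→P1→P3→Ref: bottleneck 2, flow now 13.
No augmenting path remains; maximum flow = 13.
By max-flow min-cut, the minimum cut capacity equals the max flow.
In the residual graph, reachable from Well: {Well, M2, M3, P4, P5, P1, M4}.
Min-cut edges: P1→P3 (9), M4→Ref (4); capacity 9 + 4 = 13.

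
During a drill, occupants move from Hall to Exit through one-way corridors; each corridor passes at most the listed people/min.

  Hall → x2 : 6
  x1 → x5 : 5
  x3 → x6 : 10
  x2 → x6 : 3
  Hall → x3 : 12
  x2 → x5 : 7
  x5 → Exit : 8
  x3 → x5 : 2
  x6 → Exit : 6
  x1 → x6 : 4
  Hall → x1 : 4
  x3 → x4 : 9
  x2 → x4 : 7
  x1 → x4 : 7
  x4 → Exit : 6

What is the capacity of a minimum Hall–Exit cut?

20

Augment Hall→x1→x4→Exit: bottleneck 4, flow now 4.
Augment Hall→x2→x4→Exit: bottleneck 2, flow now 6.
Augment Hall→x2→x5→Exit: bottleneck 4, flow now 10.
Augment Hall→x3→x5→Exit: bottleneck 2, flow now 12.
Augment Hall→x3→x6→Exit: bottleneck 6, flow now 18.
Augment Hall→x3→x4→x1→x5→Exit: bottleneck 2, flow now 20. (uses reverse residual edge)
No augmenting path remains; maximum flow = 20.
By max-flow min-cut, the minimum cut capacity equals the max flow.
In the residual graph, reachable from Hall: {Hall, x1, x2, x3, x4, x5, x6}.
Min-cut edges: x4→Exit (6), x5→Exit (8), x6→Exit (6); capacity 6 + 8 + 6 = 20.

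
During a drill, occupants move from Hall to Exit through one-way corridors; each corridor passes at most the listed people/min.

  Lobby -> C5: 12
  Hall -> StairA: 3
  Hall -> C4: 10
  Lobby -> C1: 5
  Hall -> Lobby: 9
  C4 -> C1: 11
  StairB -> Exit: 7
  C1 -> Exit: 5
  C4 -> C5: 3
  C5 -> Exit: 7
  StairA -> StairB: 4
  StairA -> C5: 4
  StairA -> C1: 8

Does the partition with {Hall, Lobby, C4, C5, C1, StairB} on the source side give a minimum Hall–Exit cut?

Given cut capacity: 3 + 7 + 5 + 7 = 22.
Augment Hall→StairA→C5→Exit: bottleneck 3, flow now 3.
Augment Hall→Lobby→C5→Exit: bottleneck 4, flow now 7.
Augment Hall→Lobby→C1→Exit: bottleneck 5, flow now 12.
Augment Hall→C4→C5→StairA→StairB→Exit: bottleneck 3, flow now 15. (uses reverse residual edge)
No augmenting path remains; maximum flow = 15.
In the residual graph, reachable from Hall: {Hall, Lobby, C4, C5, C1}.
Min-cut edges: Hall→StairA (3), C5→Exit (7), C1→Exit (5); capacity 3 + 7 + 5 = 15.
Cut capacity 22 exceeds the max flow 15, so it is not minimum.

No — its capacity is 22, but the minimum cut has capacity 15.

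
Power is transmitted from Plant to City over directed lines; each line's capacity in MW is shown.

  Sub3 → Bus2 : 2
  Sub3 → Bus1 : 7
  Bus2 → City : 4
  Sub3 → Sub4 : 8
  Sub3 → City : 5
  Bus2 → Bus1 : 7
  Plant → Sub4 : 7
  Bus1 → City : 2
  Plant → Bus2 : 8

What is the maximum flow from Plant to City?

Augment Plant→Bus2→City: bottleneck 4, flow now 4.
Augment Plant→Bus2→Bus1→City: bottleneck 2, flow now 6.
No augmenting path remains; maximum flow = 6.
In the residual graph, reachable from Plant: {Plant, Bus2, Bus1, Sub4}.
Min-cut edges: Bus2→City (4), Bus1→City (2); capacity 4 + 2 = 6.
This cut is saturated, so no flow can exceed 6.

6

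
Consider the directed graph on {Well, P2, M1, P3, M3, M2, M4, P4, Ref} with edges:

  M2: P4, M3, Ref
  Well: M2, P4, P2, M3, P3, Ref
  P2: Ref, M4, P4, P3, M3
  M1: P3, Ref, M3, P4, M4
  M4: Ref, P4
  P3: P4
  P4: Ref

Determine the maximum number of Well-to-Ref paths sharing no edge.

4

Assign every edge capacity 1; by Menger, the answer equals the max flow.
Path Well→Ref (+1); total 1.
Path Well→P2→Ref (+1); total 2.
Path Well→M2→Ref (+1); total 3.
Path Well→P4→Ref (+1); total 4.
No residual Well→Ref path; max flow = 4.
Certifying cut of size 4: {P4→Ref, Well→M2, Well→P2, Well→Ref}.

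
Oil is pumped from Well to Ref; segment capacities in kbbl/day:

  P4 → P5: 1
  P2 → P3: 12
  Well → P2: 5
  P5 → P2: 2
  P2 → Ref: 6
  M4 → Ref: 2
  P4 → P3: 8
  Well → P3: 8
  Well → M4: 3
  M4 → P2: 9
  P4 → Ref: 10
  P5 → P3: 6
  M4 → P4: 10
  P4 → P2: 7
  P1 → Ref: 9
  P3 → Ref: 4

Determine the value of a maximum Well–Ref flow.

Augment Well→M4→Ref: bottleneck 2, flow now 2.
Augment Well→P2→Ref: bottleneck 5, flow now 7.
Augment Well→P3→Ref: bottleneck 4, flow now 11.
Augment Well→M4→P4→Ref: bottleneck 1, flow now 12.
No augmenting path remains; maximum flow = 12.
In the residual graph, reachable from Well: {Well, P3}.
Min-cut edges: Well→M4 (3), Well→P2 (5), P3→Ref (4); capacity 3 + 5 + 4 = 12.
This cut is saturated, so no flow can exceed 12.

12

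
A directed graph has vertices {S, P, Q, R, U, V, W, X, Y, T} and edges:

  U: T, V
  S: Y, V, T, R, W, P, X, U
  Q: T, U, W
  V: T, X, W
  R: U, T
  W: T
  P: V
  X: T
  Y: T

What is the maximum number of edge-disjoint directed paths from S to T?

Assign every edge capacity 1; by Menger, the answer equals the max flow.
Path S→T (+1); total 1.
Path S→R→T (+1); total 2.
Path S→U→T (+1); total 3.
Path S→V→T (+1); total 4.
Path S→W→T (+1); total 5.
Path S→X→T (+1); total 6.
Path S→Y→T (+1); total 7.
No residual S→T path; max flow = 7.
Certifying cut of size 7: {S→R, S→T, S→U, S→Y, V→T, W→T, X→T}.

7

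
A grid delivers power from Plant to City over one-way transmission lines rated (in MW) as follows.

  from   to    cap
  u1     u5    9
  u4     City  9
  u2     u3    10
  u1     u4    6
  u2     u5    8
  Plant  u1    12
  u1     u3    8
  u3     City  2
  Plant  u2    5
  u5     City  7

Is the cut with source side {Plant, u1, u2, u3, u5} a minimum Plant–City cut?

Given cut capacity: 6 + 2 + 7 = 15.
Augment Plant→u1→u3→City: bottleneck 2, flow now 2.
Augment Plant→u1→u4→City: bottleneck 6, flow now 8.
Augment Plant→u1→u5→City: bottleneck 4, flow now 12.
Augment Plant→u2→u5→City: bottleneck 3, flow now 15.
No augmenting path remains; maximum flow = 15.
Cut capacity 15 equals the max flow, so it is a minimum cut.

Yes — it is a minimum cut (capacity 15).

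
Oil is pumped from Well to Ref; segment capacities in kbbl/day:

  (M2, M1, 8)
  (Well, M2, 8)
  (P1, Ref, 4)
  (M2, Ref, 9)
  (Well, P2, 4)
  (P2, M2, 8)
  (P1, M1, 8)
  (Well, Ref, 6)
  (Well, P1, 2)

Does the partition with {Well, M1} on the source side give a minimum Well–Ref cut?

Given cut capacity: 2 + 4 + 8 + 6 = 20.
Augment Well→Ref: bottleneck 6, flow now 6.
Augment Well→P1→Ref: bottleneck 2, flow now 8.
Augment Well→M2→Ref: bottleneck 8, flow now 16.
Augment Well→P2→M2→Ref: bottleneck 1, flow now 17.
No augmenting path remains; maximum flow = 17.
In the residual graph, reachable from Well: {Well, P2, M2, M1}.
Min-cut edges: Well→P1 (2), Well→Ref (6), M2→Ref (9); capacity 2 + 6 + 9 = 17.
Cut capacity 20 exceeds the max flow 17, so it is not minimum.

No — its capacity is 20, but the minimum cut has capacity 17.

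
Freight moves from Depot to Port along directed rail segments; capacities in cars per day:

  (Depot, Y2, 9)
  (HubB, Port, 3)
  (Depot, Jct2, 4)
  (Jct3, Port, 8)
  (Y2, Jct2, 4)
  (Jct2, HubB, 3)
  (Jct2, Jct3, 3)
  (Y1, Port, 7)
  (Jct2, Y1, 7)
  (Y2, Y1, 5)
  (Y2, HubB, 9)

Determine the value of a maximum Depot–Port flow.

13

Augment Depot→Jct2→Jct3→Port: bottleneck 3, flow now 3.
Augment Depot→Jct2→Y1→Port: bottleneck 1, flow now 4.
Augment Depot→Y2→Y1→Port: bottleneck 5, flow now 9.
Augment Depot→Y2→HubB→Port: bottleneck 3, flow now 12.
Augment Depot→Y2→Jct2→Y1→Port: bottleneck 1, flow now 13.
No augmenting path remains; maximum flow = 13.
In the residual graph, reachable from Depot: {Depot}.
Min-cut edges: Depot→Jct2 (4), Depot→Y2 (9); capacity 4 + 9 = 13.
This cut is saturated, so no flow can exceed 13.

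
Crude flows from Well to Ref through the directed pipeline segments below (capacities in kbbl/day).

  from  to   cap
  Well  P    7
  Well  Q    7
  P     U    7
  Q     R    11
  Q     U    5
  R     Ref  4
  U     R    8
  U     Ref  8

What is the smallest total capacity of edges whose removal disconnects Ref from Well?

Augment Well→P→U→Ref: bottleneck 7, flow now 7.
Augment Well→Q→R→Ref: bottleneck 4, flow now 11.
Augment Well→Q→U→Ref: bottleneck 1, flow now 12.
No augmenting path remains; maximum flow = 12.
By max-flow min-cut, the minimum cut capacity equals the max flow.
In the residual graph, reachable from Well: {Well, P, Q, R, U}.
Min-cut edges: R→Ref (4), U→Ref (8); capacity 4 + 8 = 12.

12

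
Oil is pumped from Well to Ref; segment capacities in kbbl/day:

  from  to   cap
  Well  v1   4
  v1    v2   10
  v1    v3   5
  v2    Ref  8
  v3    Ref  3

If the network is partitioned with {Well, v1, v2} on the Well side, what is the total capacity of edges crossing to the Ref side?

Edges leaving {Well, v1, v2}: v1→v3 (5), v2→Ref (8).
Cut capacity = 5 + 8 = 13.

13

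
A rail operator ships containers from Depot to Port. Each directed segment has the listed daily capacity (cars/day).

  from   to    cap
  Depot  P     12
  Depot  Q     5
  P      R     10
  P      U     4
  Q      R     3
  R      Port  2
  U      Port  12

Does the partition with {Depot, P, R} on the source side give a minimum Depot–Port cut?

Given cut capacity: 5 + 4 + 2 = 11.
Augment Depot→P→R→Port: bottleneck 2, flow now 2.
Augment Depot→P→U→Port: bottleneck 4, flow now 6.
No augmenting path remains; maximum flow = 6.
In the residual graph, reachable from Depot: {Depot, P, Q, R}.
Min-cut edges: P→U (4), R→Port (2); capacity 4 + 2 = 6.
Cut capacity 11 exceeds the max flow 6, so it is not minimum.

No — its capacity is 11, but the minimum cut has capacity 6.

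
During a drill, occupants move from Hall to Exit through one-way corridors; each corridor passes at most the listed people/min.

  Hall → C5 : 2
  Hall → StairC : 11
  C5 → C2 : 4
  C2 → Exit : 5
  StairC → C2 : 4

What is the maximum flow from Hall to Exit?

5

Augment Hall→StairC→C2→Exit: bottleneck 4, flow now 4.
Augment Hall→C5→C2→Exit: bottleneck 1, flow now 5.
No augmenting path remains; maximum flow = 5.
In the residual graph, reachable from Hall: {Hall, StairC, C5, C2}.
Min-cut edges: C2→Exit (5); capacity 5 = 5.
This cut is saturated, so no flow can exceed 5.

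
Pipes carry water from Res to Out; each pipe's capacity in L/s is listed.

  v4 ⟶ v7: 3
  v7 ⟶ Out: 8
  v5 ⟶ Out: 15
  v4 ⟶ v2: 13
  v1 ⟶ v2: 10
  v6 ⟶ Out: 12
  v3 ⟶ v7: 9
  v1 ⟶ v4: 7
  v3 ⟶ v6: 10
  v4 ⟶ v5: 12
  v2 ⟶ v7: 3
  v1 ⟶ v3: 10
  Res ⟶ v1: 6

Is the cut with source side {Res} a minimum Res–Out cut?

Yes — it is a minimum cut (capacity 6).

Given cut capacity: 6 = 6.
Augment Res→v1→v2→v7→Out: bottleneck 3, flow now 3.
Augment Res→v1→v3→v6→Out: bottleneck 3, flow now 6.
No augmenting path remains; maximum flow = 6.
Cut capacity 6 equals the max flow, so it is a minimum cut.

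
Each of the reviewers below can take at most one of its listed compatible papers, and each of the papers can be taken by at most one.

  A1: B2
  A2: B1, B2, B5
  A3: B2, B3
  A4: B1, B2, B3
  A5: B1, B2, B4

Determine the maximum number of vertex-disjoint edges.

Unit-capacity flow: source→left, listed edges, right→sink; max matching = max flow.
Augmenting path A1→B2 (+1); matched 1.
Augmenting path A2→B1 (+1); matched 2.
Augmenting path A3→B3 (+1); matched 3.
Augmenting path A5→B4 (+1); matched 4.
Augmenting path A4→B1→A2→B5 (+1); matched 5.
No augmenting path remains; maximum matching = 5.
König certificate: {A1, A2, A3, A4, A5} is a vertex cover of size 5 (every listed pair touches it), so no matching can be larger.

5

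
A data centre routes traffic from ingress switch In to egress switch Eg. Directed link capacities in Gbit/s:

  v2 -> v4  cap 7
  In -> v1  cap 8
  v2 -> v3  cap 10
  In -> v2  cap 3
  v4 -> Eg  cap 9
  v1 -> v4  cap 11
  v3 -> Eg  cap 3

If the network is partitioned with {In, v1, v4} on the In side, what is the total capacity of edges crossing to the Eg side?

12

Edges leaving {In, v1, v4}: In→v2 (3), v4→Eg (9).
Cut capacity = 3 + 9 = 12.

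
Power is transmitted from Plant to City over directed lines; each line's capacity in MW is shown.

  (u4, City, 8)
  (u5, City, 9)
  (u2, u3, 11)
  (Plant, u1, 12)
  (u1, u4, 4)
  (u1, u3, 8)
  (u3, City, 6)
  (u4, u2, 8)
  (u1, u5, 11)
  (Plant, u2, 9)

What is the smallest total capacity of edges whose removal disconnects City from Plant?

Augment Plant→u1→u3→City: bottleneck 6, flow now 6.
Augment Plant→u1→u4→City: bottleneck 4, flow now 10.
Augment Plant→u1→u5→City: bottleneck 2, flow now 12.
Augment Plant→u2→u3→u1→u5→City: bottleneck 6, flow now 18. (uses reverse residual edge)
No augmenting path remains; maximum flow = 18.
By max-flow min-cut, the minimum cut capacity equals the max flow.
In the residual graph, reachable from Plant: {Plant, u2, u3}.
Min-cut edges: Plant→u1 (12), u3→City (6); capacity 12 + 6 = 18.

18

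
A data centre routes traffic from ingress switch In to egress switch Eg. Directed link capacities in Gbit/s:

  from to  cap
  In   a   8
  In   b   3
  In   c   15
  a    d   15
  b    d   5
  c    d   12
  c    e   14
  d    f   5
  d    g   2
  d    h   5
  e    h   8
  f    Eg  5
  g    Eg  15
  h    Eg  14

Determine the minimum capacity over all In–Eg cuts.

Augment In→a→d→f→Eg: bottleneck 5, flow now 5.
Augment In→a→d→g→Eg: bottleneck 2, flow now 7.
Augment In→a→d→h→Eg: bottleneck 1, flow now 8.
Augment In→b→d→h→Eg: bottleneck 3, flow now 11.
Augment In→c→d→h→Eg: bottleneck 1, flow now 12.
Augment In→c→e→h→Eg: bottleneck 8, flow now 20.
No augmenting path remains; maximum flow = 20.
By max-flow min-cut, the minimum cut capacity equals the max flow.
In the residual graph, reachable from In: {In, a, b, c, d, e}.
Min-cut edges: d→f (5), d→g (2), d→h (5), e→h (8); capacity 5 + 2 + 5 + 8 = 20.

20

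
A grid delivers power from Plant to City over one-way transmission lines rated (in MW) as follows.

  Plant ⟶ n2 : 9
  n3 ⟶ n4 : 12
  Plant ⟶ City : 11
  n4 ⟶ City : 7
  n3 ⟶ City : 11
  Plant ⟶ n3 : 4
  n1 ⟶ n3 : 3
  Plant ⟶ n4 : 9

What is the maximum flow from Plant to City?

22

Augment Plant→City: bottleneck 11, flow now 11.
Augment Plant→n3→City: bottleneck 4, flow now 15.
Augment Plant→n4→City: bottleneck 7, flow now 22.
No augmenting path remains; maximum flow = 22.
In the residual graph, reachable from Plant: {Plant, n2, n4}.
Min-cut edges: Plant→n3 (4), Plant→City (11), n4→City (7); capacity 4 + 11 + 7 = 22.
This cut is saturated, so no flow can exceed 22.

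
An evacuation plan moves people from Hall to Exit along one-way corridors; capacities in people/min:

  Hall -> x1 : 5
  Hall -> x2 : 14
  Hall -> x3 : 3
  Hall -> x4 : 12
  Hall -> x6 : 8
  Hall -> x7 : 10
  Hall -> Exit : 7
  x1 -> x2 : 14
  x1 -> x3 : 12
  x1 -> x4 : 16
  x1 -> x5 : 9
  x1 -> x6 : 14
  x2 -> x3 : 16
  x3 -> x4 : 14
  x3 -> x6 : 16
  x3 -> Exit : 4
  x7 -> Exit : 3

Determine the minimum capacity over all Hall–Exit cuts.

14

Augment Hall→Exit: bottleneck 7, flow now 7.
Augment Hall→x3→Exit: bottleneck 3, flow now 10.
Augment Hall→x7→Exit: bottleneck 3, flow now 13.
Augment Hall→x1→x3→Exit: bottleneck 1, flow now 14.
No augmenting path remains; maximum flow = 14.
By max-flow min-cut, the minimum cut capacity equals the max flow.
In the residual graph, reachable from Hall: {Hall, x1, x2, x3, x4, x5, x6, x7}.
Min-cut edges: Hall→Exit (7), x3→Exit (4), x7→Exit (3); capacity 7 + 4 + 3 = 14.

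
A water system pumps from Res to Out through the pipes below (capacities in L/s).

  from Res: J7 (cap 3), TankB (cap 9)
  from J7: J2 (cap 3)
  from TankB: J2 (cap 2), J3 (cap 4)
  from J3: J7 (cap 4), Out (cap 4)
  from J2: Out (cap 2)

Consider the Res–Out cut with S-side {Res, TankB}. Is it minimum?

Given cut capacity: 3 + 4 + 2 = 9.
Augment Res→J7→J2→Out: bottleneck 2, flow now 2.
Augment Res→TankB→J3→Out: bottleneck 4, flow now 6.
No augmenting path remains; maximum flow = 6.
In the residual graph, reachable from Res: {Res, J7, TankB, J2}.
Min-cut edges: TankB→J3 (4), J2→Out (2); capacity 4 + 2 = 6.
Cut capacity 9 exceeds the max flow 6, so it is not minimum.

No — its capacity is 9, but the minimum cut has capacity 6.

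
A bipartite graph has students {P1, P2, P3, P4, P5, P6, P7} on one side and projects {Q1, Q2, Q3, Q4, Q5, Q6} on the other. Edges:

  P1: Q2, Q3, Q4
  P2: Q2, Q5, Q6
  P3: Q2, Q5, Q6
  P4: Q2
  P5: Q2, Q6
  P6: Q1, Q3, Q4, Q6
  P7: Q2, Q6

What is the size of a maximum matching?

5

Unit-capacity flow: source→left, listed edges, right→sink; max matching = max flow.
Augmenting path P1→Q2 (+1); matched 1.
Augmenting path P2→Q5 (+1); matched 2.
Augmenting path P3→Q6 (+1); matched 3.
Augmenting path P6→Q1 (+1); matched 4.
Augmenting path P4→Q2→P1→Q3 (+1); matched 5.
No augmenting path remains; maximum matching = 5.
König certificate: {P1, P6, Q2, Q5, Q6} is a vertex cover of size 5 (every listed pair touches it), so no matching can be larger.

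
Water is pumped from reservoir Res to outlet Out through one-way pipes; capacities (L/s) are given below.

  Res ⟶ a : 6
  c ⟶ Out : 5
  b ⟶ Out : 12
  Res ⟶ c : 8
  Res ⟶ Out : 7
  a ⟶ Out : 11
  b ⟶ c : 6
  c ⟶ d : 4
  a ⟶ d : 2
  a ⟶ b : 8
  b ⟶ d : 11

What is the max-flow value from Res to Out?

Augment Res→Out: bottleneck 7, flow now 7.
Augment Res→a→Out: bottleneck 6, flow now 13.
Augment Res→c→Out: bottleneck 5, flow now 18.
No augmenting path remains; maximum flow = 18.
In the residual graph, reachable from Res: {Res, c, d}.
Min-cut edges: Res→a (6), Res→Out (7), c→Out (5); capacity 6 + 7 + 5 = 18.
This cut is saturated, so no flow can exceed 18.

18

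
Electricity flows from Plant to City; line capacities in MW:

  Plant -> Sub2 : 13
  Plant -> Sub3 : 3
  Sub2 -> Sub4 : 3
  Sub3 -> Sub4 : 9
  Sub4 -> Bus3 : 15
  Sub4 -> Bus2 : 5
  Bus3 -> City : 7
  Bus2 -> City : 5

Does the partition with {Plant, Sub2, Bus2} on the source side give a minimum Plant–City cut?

No — its capacity is 11, but the minimum cut has capacity 6.

Given cut capacity: 3 + 3 + 5 = 11.
Augment Plant→Sub2→Sub4→Bus3→City: bottleneck 3, flow now 3.
Augment Plant→Sub3→Sub4→Bus3→City: bottleneck 3, flow now 6.
No augmenting path remains; maximum flow = 6.
In the residual graph, reachable from Plant: {Plant, Sub2}.
Min-cut edges: Plant→Sub3 (3), Sub2→Sub4 (3); capacity 3 + 3 = 6.
Cut capacity 11 exceeds the max flow 6, so it is not minimum.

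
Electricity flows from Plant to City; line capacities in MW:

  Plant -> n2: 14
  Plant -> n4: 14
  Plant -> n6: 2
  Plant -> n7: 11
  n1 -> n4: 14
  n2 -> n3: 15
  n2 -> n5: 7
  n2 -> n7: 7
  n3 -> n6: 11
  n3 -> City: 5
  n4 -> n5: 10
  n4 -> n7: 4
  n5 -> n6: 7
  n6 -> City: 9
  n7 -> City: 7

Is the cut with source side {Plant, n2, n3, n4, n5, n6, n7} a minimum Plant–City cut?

Yes — it is a minimum cut (capacity 21).

Given cut capacity: 5 + 9 + 7 = 21.
Augment Plant→n6→City: bottleneck 2, flow now 2.
Augment Plant→n7→City: bottleneck 7, flow now 9.
Augment Plant→n2→n3→City: bottleneck 5, flow now 14.
Augment Plant→n2→n3→n6→City: bottleneck 7, flow now 21.
No augmenting path remains; maximum flow = 21.
Cut capacity 21 equals the max flow, so it is a minimum cut.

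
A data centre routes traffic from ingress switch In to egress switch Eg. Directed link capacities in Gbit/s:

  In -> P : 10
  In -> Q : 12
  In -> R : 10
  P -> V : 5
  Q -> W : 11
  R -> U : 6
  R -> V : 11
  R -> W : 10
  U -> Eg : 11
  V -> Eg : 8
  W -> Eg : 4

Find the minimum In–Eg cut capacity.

Augment In→P→V→Eg: bottleneck 5, flow now 5.
Augment In→Q→W→Eg: bottleneck 4, flow now 9.
Augment In→R→U→Eg: bottleneck 6, flow now 15.
Augment In→R→V→Eg: bottleneck 3, flow now 18.
No augmenting path remains; maximum flow = 18.
By max-flow min-cut, the minimum cut capacity equals the max flow.
In the residual graph, reachable from In: {In, P, Q, R, V, W}.
Min-cut edges: R→U (6), V→Eg (8), W→Eg (4); capacity 6 + 8 + 4 = 18.

18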